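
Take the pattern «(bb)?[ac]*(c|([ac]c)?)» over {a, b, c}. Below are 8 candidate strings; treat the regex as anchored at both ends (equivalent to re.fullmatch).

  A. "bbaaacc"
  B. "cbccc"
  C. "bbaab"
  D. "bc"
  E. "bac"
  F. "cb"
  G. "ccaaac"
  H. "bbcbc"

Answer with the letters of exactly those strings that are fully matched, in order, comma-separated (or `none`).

A → match
B → no match
C → no match
D → no match
E → no match
F → no match
G → match
H → no match

A, G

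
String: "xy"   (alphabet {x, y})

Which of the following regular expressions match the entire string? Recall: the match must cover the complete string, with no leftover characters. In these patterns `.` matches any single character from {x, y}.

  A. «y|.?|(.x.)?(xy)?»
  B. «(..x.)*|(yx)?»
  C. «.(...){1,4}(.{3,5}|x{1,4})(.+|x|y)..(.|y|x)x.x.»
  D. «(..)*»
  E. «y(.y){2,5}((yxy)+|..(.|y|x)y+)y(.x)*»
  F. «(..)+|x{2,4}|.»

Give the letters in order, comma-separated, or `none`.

A, D, F

A → match
B → no match
C → no match
D → match
E → no match — must start with "y"
F → match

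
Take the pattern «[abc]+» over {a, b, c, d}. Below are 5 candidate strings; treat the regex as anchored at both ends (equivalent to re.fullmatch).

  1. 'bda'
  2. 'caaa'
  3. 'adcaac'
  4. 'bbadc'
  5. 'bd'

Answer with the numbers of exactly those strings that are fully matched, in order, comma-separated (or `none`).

2

1 → no match
2 → match
3 → no match
4 → no match
5 → no match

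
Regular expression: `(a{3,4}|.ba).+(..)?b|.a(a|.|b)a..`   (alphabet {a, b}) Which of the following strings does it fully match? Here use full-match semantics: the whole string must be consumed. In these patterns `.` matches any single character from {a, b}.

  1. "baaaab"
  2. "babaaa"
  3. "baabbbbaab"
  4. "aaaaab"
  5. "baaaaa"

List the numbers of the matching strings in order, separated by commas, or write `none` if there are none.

1 → match
2 → match
3 → no match
4 → match
5 → match

1, 2, 4, 5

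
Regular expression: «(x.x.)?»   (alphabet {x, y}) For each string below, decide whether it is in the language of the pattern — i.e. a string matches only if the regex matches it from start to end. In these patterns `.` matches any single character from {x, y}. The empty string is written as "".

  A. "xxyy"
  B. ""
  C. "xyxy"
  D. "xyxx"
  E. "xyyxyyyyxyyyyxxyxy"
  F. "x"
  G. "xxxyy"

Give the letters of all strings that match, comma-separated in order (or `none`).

B, C, D

A → no match
B → match
C → match
D → match
E → no match
F → no match
G → no match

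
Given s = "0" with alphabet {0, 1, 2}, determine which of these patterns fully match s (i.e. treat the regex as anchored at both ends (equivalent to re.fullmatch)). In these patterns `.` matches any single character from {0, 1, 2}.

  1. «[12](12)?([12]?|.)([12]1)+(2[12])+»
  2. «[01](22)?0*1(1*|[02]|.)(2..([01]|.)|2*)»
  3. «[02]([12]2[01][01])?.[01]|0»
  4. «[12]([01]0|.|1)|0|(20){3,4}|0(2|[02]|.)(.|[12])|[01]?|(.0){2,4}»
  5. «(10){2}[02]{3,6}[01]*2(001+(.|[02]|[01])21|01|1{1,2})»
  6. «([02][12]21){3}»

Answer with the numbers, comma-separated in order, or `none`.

1 → no match
2 → no match
3 → match
4 → match
5 → no match — must start with "10"
6 → no match — must end with "21"

3, 4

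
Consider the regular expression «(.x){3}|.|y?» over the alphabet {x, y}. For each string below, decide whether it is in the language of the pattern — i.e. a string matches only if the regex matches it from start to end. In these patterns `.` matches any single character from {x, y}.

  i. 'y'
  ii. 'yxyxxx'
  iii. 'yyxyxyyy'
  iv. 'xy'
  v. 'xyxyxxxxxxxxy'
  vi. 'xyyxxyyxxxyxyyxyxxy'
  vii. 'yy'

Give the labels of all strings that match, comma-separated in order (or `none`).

i → match
ii → match
iii → no match
iv → no match
v → no match
vi → no match
vii → no match

i, ii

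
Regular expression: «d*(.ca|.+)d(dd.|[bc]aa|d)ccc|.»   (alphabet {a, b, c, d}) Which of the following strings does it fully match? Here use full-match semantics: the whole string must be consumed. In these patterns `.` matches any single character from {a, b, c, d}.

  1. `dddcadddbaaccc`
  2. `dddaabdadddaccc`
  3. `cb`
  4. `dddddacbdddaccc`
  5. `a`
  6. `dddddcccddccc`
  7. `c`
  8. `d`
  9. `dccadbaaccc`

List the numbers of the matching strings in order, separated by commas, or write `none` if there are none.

1 → match
2 → match
3 → no match
4 → match
5 → match
6 → match
7 → match
8 → match
9 → match

1, 2, 4, 5, 6, 7, 8, 9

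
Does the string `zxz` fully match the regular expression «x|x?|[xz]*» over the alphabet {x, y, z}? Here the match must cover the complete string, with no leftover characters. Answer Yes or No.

Yes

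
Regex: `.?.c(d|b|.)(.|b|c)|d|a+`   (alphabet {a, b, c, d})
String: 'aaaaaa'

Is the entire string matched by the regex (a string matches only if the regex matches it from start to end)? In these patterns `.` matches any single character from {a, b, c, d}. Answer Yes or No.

Yes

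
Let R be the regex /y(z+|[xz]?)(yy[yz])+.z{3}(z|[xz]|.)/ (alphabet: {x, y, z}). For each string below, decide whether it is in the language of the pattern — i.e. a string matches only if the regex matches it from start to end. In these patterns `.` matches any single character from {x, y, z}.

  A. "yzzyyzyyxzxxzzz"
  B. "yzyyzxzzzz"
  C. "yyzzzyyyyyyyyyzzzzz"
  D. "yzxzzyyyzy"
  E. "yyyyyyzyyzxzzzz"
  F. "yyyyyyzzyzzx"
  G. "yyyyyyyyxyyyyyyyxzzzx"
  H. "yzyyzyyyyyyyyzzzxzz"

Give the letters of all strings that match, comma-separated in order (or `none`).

A → no match
B → match
C → no match
D → no match
E → match
F → no match
G → no match
H → no match

B, E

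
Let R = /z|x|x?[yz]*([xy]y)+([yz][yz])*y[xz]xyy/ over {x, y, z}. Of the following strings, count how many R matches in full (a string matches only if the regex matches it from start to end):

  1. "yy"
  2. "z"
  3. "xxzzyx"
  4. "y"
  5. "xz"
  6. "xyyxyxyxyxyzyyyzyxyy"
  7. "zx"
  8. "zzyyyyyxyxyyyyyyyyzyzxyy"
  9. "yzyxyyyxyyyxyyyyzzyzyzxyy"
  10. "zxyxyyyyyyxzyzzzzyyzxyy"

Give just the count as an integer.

1 → no match
2 → match
3 → no match
4 → no match
5 → no match
6 → no match
7 → no match
8 → match
9 → no match
10 → no match
Total matched: 2

2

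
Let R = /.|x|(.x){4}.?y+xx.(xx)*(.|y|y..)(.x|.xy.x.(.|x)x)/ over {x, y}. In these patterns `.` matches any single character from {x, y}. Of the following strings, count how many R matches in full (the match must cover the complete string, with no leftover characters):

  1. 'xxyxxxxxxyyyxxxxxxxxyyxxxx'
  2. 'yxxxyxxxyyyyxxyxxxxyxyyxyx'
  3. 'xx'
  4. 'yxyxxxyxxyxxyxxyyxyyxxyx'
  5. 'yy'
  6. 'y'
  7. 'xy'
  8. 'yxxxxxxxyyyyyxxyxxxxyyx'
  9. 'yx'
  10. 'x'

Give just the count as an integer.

5

1 → match
2 → no match
3. 'xx' → no match
4 → match
5. 'yy' → no match
6. 'y' → match
7. 'xy' → no match
8 → match
9. 'yx' → no match
10. 'x' → match
Total matched: 5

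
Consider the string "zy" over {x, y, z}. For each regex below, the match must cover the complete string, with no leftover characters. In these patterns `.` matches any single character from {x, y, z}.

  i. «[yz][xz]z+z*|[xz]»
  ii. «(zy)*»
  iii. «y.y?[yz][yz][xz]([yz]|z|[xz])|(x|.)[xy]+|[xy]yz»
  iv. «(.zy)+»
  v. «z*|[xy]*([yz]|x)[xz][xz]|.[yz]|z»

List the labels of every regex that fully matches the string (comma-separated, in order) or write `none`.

i → no match
ii → match
iii → match
iv → no match
v → match

ii, iii, v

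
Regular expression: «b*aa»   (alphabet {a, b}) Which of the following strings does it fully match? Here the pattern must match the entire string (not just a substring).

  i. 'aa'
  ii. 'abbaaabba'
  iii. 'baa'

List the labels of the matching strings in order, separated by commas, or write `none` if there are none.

i, iii

i → match
ii → no match — must end with 'aa'
iii → match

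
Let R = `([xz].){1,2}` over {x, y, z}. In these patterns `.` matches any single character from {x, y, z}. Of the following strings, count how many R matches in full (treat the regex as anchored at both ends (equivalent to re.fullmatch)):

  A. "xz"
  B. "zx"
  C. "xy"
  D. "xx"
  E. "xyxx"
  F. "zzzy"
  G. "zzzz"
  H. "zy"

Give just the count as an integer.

8

A → match
B → match
C → match
D → match
E → match
F → match
G → match
H → match
Total matched: 8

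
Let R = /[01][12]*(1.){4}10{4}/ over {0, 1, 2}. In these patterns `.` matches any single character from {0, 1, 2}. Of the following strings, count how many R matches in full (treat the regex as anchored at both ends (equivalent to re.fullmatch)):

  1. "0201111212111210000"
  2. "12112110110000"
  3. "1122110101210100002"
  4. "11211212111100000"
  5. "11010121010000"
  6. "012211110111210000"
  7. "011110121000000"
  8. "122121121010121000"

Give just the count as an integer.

2

1 → no match
2 → no match
3 → no match — must end with "0"
4 → no match
5 → match
6 → match
7 → no match
8 → no match
Total matched: 2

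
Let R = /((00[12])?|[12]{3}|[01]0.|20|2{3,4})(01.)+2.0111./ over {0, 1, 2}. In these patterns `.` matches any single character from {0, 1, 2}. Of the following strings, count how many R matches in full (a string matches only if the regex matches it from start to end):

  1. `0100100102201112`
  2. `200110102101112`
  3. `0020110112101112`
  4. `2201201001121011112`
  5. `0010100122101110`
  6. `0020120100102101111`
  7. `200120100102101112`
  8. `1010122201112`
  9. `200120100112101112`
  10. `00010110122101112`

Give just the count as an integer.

8

1 → match
2 → match
3 → match
4 → no match
5 → match
6 → match
7 → match
8 → match
9 → match
10 → no match
Total matched: 8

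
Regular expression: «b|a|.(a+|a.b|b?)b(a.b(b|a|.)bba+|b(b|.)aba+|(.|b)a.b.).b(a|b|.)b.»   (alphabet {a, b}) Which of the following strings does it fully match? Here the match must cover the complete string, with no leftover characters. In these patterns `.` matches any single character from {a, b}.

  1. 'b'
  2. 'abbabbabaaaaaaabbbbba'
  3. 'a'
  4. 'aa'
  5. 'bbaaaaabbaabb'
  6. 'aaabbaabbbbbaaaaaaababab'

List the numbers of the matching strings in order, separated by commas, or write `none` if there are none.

1 → match
2 → no match
3 → match
4 → no match
5 → no match
6 → no match

1, 3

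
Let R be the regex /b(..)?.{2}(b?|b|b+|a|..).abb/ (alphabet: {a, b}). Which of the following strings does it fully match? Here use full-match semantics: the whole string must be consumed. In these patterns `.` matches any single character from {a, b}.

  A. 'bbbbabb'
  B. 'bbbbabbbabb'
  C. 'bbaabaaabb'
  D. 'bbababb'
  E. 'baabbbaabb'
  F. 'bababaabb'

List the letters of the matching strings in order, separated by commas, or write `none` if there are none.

A, B, C, D, E, F

A → match
B → match
C → match
D → match
E → match
F → match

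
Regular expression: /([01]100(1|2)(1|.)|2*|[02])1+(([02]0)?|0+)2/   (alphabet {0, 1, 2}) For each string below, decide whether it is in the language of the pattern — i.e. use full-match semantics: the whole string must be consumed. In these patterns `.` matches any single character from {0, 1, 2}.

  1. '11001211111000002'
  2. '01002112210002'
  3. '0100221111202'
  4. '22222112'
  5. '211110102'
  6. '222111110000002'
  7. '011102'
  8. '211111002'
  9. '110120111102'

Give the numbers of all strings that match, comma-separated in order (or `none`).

1 → match
2 → no match
3 → match
4 → match
5 → no match
6 → match
7 → match
8 → match
9 → no match

1, 3, 4, 6, 7, 8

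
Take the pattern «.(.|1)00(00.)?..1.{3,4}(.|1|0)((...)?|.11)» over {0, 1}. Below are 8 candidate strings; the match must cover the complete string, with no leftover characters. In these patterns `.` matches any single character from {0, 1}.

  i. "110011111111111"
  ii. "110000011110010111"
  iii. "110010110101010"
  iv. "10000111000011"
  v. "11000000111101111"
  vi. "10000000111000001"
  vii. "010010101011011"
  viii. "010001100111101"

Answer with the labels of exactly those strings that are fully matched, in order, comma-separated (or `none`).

i → match
ii → match
iii → match
iv → match
v → match
vi → match
vii → match
viii → match

i, ii, iii, iv, v, vi, vii, viii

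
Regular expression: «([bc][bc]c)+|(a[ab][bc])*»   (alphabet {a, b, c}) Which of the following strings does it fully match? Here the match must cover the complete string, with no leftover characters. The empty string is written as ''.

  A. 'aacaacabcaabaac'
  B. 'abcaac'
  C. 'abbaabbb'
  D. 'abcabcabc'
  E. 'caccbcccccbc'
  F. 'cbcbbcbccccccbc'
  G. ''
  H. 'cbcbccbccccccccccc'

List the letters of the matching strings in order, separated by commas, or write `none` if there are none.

A → match
B → match
C → no match
D → match
E → no match
F → match
G → match
H → match

A, B, D, F, G, H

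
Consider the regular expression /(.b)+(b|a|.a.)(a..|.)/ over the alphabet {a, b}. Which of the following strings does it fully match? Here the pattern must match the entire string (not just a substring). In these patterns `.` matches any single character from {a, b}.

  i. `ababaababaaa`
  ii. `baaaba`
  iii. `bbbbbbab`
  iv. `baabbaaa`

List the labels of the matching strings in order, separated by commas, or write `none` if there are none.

iii

i → no match
ii → no match
iii → match
iv → no match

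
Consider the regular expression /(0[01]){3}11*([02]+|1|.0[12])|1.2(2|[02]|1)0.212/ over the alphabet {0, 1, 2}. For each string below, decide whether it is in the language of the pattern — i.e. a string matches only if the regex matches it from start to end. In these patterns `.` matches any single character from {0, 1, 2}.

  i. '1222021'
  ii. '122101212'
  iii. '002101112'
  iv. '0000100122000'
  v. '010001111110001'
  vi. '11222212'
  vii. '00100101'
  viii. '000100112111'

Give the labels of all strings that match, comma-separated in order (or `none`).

i → no match
ii → match
iii → no match
iv → no match
v → no match
vi → no match
vii → no match
viii → no match

ii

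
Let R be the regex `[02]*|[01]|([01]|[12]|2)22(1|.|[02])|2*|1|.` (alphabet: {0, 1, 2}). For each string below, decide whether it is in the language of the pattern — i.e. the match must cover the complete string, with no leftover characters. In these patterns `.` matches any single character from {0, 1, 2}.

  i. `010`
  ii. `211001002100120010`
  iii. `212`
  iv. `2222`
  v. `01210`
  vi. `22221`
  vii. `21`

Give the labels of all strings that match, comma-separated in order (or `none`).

iv

i. `010` → no match
ii → no match
iii. `212` → no match
iv. `2222` → match
v. `01210` → no match
vi. `22221` → no match
vii. `21` → no match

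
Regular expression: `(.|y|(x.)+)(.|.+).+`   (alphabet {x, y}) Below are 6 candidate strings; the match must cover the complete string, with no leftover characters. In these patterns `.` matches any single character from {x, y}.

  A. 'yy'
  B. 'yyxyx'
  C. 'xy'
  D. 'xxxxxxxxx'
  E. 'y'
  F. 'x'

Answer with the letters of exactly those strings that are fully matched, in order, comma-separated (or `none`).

B, D

A → no match
B → match
C → no match
D → match
E → no match
F → no match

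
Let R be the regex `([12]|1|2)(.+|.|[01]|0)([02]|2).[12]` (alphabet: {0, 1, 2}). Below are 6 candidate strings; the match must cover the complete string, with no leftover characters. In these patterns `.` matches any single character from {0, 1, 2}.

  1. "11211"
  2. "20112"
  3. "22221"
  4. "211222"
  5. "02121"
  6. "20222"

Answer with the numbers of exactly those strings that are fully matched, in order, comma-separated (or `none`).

1, 3, 4, 6

1. "11211" → match
2. "20112" → no match
3. "22221" → match
4. "211222" → match
5. "02121" → no match
6. "20222" → match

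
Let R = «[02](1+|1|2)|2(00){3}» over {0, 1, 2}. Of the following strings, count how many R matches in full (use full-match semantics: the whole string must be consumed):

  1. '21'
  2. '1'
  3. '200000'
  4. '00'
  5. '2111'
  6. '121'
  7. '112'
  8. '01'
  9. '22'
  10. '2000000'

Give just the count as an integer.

1. '21' → match
2. '1' → no match
3. '200000' → no match
4. '00' → no match
5. '2111' → match
6. '121' → no match
7. '112' → no match
8. '01' → match
9. '22' → match
10. '2000000' → match
Total matched: 5

5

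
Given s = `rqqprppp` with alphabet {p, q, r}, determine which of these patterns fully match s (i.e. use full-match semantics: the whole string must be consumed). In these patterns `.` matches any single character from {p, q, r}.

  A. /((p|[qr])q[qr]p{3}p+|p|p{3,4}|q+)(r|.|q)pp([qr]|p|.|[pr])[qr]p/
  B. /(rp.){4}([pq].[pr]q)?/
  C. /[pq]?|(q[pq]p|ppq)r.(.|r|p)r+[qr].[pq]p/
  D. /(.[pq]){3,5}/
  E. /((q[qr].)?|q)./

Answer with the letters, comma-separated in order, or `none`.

D

A → no match
B → no match — must start with `rp`
C → no match
D → match
E → no match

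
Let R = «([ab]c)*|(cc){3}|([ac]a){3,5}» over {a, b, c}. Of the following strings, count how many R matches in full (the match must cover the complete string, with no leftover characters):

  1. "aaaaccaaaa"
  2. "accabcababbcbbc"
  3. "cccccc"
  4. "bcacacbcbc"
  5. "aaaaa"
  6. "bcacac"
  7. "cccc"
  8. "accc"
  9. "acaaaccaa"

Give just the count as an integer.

3

1 → no match
2 → no match
3 → match
4 → match
5 → no match
6 → match
7 → no match
8 → no match
9 → no match
Total matched: 3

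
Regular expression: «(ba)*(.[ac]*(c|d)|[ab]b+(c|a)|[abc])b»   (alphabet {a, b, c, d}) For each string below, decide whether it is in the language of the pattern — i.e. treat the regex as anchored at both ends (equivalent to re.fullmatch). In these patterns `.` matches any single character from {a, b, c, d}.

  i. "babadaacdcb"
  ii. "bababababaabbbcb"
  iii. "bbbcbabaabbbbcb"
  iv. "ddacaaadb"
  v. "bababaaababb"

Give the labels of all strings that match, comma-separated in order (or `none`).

i → no match
ii → match
iii → no match
iv → no match
v → no match

ii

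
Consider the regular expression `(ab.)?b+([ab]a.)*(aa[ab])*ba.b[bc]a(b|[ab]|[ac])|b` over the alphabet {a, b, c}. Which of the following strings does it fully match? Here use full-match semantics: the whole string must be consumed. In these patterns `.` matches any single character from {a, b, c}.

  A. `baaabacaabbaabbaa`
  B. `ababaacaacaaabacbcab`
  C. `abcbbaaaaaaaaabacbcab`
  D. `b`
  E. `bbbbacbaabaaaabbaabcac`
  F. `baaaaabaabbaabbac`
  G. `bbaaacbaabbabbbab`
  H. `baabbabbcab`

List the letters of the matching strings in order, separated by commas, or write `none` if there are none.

A, B, C, D, E, F, H

A → match
B → match
C → match
D → match
E → match
F → match
G → no match
H → match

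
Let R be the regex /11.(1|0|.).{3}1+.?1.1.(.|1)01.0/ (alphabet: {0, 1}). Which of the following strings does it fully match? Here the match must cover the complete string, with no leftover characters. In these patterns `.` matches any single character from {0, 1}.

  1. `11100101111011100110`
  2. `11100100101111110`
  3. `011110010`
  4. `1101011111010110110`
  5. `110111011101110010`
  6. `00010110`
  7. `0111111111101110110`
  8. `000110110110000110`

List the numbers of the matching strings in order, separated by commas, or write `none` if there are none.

1 → no match
2 → no match
3 → no match — must start with `11`
4 → no match
5 → no match
6 → no match — must start with `11`
7 → no match — must start with `11`
8 → no match — must start with `11`

none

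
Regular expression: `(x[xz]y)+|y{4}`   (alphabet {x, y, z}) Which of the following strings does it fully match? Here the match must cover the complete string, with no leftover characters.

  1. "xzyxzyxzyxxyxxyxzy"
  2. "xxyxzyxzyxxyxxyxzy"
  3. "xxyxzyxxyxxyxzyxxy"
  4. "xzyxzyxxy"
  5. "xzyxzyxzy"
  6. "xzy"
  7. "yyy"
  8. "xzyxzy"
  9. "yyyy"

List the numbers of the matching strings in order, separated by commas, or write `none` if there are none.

1, 2, 3, 4, 5, 6, 8, 9

1 → match
2 → match
3 → match
4 → match
5 → match
6 → match
7 → no match
8 → match
9 → match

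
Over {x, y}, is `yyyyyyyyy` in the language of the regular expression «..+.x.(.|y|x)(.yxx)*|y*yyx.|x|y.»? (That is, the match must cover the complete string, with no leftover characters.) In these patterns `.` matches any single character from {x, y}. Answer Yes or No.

No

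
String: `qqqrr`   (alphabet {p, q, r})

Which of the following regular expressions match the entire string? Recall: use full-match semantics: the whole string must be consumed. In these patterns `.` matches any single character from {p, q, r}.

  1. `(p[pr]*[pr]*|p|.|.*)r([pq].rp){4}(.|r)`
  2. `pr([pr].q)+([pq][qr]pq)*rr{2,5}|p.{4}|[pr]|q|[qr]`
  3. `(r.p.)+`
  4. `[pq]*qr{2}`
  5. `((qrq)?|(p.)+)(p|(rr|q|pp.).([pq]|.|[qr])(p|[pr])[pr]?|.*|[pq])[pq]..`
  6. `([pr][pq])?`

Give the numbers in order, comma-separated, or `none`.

1 → no match
2 → no match
3 → no match — must start with `r`
4 → match
5 → match
6 → no match

4, 5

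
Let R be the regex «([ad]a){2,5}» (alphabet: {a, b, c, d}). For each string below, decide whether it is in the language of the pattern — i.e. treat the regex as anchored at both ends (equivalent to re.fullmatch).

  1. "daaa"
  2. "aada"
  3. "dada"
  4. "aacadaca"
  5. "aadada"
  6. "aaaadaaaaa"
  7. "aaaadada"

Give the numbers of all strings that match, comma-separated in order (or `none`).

1 → match
2 → match
3 → match
4 → no match
5 → match
6 → match
7 → match

1, 2, 3, 5, 6, 7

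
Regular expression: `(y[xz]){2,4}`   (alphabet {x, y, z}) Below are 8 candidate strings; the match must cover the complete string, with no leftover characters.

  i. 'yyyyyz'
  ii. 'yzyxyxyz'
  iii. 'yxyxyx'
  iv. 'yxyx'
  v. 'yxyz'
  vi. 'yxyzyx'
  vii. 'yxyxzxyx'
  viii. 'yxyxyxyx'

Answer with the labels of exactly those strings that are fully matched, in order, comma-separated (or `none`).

ii, iii, iv, v, vi, viii

i → no match
ii → match
iii → match
iv → match
v → match
vi → match
vii → no match
viii → match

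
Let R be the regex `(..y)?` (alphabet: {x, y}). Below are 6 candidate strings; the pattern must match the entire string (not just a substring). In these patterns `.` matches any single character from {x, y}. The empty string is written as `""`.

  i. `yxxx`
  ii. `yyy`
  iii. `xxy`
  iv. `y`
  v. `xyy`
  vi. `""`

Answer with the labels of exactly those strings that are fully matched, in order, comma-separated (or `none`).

ii, iii, v, vi

i → no match
ii → match
iii → match
iv → no match
v → match
vi → match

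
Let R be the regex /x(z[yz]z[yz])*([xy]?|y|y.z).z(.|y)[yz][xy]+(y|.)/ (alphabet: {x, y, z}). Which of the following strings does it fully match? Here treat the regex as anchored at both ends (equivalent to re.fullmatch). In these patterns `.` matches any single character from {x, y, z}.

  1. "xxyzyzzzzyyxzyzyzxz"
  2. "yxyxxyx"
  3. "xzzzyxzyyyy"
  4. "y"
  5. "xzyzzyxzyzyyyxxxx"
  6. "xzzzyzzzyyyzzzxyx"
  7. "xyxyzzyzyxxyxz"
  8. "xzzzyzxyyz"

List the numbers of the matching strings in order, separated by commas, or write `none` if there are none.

1 → no match
2 → no match — must start with "x"
3 → match
4 → no match — must start with "x"
5 → match
6 → match
7 → no match
8 → no match

3, 5, 6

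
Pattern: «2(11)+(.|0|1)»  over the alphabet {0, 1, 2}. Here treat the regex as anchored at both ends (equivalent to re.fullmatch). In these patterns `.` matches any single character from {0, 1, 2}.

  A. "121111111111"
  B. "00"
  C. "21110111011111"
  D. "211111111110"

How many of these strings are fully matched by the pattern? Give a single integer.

1

A. "121111111111" → no match — must start with "211"
B. "00" → no match — must start with "211"
C → no match
D. "211111111110" → match
Total matched: 1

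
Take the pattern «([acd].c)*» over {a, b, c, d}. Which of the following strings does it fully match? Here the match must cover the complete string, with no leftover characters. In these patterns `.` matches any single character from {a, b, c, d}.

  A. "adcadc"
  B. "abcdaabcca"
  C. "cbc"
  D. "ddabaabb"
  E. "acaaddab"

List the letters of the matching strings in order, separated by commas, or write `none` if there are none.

A, C

A → match
B → no match
C → match
D → no match
E → no match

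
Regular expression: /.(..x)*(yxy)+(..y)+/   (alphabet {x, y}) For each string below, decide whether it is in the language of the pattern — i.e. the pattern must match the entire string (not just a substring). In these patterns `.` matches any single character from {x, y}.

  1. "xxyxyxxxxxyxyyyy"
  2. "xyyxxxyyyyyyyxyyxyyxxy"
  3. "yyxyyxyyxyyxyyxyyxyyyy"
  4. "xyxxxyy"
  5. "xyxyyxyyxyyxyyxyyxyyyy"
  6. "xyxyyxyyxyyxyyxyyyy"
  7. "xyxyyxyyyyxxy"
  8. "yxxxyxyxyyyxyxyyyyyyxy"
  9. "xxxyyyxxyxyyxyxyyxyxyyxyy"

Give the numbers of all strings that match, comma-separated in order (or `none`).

1 → match
2 → no match
3 → match
4 → no match
5 → match
6 → match
7 → match
8 → match
9 → no match

1, 3, 5, 6, 7, 8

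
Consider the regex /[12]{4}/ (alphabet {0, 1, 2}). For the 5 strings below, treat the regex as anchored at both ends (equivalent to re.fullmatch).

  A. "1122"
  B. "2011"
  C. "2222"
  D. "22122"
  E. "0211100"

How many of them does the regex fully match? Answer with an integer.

2

A → match
B → no match
C → match
D → no match
E → no match
Total matched: 2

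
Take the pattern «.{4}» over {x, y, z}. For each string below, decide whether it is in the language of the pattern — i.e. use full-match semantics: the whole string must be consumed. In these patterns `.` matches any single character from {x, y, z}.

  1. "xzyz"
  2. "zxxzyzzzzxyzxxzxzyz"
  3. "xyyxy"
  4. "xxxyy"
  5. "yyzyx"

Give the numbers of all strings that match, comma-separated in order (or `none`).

1 → match
2 → no match
3 → no match
4 → no match
5 → no match

1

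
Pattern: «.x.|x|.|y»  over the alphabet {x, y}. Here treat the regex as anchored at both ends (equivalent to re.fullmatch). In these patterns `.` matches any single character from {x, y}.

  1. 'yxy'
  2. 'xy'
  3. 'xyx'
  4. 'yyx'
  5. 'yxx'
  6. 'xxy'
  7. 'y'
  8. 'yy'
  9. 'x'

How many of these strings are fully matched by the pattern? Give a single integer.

1 → match
2 → no match
3 → no match
4 → no match
5 → match
6 → match
7 → match
8 → no match
9 → match
Total matched: 5

5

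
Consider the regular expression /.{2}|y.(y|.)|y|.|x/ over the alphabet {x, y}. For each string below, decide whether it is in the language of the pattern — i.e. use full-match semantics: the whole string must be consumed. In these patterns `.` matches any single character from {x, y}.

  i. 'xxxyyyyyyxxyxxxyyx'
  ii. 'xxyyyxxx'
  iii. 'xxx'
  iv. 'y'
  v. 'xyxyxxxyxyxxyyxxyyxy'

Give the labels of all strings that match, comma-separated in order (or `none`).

iv

i → no match
ii → no match
iii → no match
iv → match
v → no match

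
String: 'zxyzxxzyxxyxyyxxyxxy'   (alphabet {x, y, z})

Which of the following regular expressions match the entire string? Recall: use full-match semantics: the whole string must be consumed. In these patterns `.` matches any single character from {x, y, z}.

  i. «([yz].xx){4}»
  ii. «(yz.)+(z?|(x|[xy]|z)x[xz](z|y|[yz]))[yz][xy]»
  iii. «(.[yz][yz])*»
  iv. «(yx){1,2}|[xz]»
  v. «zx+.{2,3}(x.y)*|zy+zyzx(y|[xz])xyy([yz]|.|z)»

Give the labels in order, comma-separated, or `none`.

i → no match — must end with 'xx'
ii → no match — must start with 'yz'
iii → no match
iv → no match
v → match

v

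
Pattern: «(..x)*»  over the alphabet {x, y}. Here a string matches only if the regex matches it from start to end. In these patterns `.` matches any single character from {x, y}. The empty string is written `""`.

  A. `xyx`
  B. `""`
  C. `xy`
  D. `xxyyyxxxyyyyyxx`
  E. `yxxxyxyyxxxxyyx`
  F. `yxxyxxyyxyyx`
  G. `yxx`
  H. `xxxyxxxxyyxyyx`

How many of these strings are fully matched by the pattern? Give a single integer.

A → match
B → match
C → no match
D → no match
E → match
F → match
G → match
H → no match
Total matched: 5

5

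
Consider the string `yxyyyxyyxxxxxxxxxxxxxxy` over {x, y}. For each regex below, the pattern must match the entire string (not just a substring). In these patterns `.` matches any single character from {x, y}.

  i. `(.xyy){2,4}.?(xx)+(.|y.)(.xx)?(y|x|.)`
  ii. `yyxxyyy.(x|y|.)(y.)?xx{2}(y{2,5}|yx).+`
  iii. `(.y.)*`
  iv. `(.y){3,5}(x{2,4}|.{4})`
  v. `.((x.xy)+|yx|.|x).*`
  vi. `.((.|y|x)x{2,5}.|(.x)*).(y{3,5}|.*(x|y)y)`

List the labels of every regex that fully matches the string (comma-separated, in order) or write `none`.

i → match
ii → no match — must start with `yyxxyyy`
iii → no match
iv → no match
v → match
vi → match

i, v, vi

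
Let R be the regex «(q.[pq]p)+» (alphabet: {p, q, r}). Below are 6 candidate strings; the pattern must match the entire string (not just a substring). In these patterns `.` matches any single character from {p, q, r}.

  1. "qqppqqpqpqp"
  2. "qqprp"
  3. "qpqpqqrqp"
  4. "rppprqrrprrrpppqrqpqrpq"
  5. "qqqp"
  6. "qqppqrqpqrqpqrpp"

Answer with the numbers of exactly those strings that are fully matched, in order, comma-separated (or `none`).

5, 6

1 → no match
2 → no match
3 → no match
4 → no match — must start with "q"
5 → match
6 → match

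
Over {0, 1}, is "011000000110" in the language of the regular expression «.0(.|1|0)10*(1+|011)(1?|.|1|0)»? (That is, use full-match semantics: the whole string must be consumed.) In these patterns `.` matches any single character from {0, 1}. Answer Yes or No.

No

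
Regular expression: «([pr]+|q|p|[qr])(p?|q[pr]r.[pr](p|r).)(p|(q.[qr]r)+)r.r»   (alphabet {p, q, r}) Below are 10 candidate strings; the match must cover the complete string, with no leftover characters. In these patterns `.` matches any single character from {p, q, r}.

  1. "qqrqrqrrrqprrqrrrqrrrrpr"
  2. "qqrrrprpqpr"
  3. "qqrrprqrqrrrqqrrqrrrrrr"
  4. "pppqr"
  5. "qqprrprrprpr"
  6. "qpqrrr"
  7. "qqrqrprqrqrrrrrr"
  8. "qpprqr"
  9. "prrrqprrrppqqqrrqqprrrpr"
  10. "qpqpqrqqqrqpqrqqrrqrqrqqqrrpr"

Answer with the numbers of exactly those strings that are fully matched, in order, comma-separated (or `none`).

1 → match
2 → no match
3 → no match
4 → no match
5 → match
6 → no match
7 → no match
8 → match
9 → no match
10 → match

1, 5, 8, 10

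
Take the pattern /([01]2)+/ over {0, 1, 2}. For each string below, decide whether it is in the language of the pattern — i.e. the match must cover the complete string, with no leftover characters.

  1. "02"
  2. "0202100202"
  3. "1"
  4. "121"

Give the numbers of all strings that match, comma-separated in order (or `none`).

1 → match
2 → no match
3 → no match — must end with "2"
4 → no match — must end with "2"

1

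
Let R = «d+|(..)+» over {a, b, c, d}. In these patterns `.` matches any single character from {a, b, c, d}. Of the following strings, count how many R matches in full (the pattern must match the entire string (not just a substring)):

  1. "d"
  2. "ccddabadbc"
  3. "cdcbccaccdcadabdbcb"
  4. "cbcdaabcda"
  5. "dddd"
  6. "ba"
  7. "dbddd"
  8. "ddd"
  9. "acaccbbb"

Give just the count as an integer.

1 → match
2 → match
3 → no match
4 → match
5 → match
6 → match
7 → no match
8 → match
9 → match
Total matched: 7

7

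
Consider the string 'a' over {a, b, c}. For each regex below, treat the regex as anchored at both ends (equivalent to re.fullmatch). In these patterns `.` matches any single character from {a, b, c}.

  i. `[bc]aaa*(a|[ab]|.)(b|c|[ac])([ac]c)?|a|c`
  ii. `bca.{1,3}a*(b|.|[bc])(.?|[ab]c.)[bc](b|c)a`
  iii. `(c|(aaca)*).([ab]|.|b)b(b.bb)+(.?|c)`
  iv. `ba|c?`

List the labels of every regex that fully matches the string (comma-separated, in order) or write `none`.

i

i → match
ii → no match — must start with 'bca'
iii → no match
iv → no match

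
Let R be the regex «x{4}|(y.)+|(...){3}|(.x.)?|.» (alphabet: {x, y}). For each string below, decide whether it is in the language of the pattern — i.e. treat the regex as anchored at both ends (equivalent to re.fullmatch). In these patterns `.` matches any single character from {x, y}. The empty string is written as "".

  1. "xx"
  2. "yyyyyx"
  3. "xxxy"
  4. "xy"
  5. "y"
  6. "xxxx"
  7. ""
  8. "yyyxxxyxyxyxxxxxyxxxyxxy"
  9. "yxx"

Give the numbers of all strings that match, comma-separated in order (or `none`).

1 → no match
2 → match
3 → no match
4 → no match
5 → match
6 → match
7 → match
8 → no match
9 → match

2, 5, 6, 7, 9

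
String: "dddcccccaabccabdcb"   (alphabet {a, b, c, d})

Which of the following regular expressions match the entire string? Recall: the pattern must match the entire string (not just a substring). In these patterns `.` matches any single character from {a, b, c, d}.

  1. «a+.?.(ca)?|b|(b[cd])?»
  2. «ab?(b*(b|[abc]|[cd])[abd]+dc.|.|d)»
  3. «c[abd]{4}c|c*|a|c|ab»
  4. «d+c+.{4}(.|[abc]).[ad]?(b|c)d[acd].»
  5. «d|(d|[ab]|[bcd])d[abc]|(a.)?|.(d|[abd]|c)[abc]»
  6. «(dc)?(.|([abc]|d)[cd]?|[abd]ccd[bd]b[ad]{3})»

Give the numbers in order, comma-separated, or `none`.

1 → no match
2 → no match — must start with "a"
3 → no match
4 → match
5 → no match
6 → no match

4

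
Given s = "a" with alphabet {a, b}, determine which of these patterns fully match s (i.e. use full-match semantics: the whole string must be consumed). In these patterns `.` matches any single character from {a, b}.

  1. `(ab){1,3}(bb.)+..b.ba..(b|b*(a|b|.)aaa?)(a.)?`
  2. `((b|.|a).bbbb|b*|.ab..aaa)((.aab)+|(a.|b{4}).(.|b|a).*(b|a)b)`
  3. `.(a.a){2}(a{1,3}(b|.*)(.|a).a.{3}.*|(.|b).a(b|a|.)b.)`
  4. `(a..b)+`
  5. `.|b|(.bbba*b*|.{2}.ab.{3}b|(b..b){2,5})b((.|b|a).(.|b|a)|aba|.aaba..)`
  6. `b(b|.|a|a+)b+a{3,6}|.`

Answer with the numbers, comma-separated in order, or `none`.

1 → no match — must start with "ab"
2 → no match
3 → no match
4 → no match — must end with "b"
5 → match
6 → match

5, 6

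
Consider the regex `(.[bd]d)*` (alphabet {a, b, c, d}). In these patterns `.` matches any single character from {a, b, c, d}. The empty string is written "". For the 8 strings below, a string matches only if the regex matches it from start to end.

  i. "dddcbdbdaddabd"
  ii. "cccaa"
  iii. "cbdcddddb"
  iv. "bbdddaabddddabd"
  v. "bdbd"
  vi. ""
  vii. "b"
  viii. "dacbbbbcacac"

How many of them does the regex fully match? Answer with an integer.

1

i → no match
ii → no match
iii → no match
iv → no match
v → no match
vi → match
vii → no match
viii → no match
Total matched: 1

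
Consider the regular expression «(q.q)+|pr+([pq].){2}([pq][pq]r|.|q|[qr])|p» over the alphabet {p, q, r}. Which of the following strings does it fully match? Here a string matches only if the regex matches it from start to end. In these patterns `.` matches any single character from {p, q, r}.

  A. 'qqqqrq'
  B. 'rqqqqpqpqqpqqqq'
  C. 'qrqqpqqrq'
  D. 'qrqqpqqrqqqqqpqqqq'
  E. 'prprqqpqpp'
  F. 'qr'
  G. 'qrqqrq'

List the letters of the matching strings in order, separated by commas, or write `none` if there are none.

A, C, D, G

A → match
B → no match
C → match
D → match
E → no match
F → no match
G → match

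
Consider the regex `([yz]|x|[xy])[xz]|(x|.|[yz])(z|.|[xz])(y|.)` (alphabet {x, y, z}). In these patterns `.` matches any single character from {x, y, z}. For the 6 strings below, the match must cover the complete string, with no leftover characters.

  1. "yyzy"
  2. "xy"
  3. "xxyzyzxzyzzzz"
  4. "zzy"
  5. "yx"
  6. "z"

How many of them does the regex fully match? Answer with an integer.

1 → no match
2 → no match
3 → no match
4 → match
5 → match
6 → no match
Total matched: 2

2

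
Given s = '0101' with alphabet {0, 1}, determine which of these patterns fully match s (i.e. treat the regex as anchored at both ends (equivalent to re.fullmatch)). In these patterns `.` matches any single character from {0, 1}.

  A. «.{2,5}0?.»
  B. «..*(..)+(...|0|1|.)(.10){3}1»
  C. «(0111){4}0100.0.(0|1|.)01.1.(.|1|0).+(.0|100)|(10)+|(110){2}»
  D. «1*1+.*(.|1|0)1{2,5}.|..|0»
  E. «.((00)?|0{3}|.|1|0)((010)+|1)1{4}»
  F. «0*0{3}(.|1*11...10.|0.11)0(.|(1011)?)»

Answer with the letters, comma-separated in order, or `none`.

A

A → match
B → no match
C → no match
D → no match
E → no match
F → no match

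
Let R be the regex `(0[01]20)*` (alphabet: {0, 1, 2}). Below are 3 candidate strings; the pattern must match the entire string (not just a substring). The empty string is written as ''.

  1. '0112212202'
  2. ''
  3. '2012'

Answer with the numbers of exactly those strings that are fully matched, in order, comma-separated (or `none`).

1 → no match
2 → match
3 → no match

2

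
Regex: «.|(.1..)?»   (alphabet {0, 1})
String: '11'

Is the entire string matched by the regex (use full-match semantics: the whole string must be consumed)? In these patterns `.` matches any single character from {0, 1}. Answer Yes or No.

No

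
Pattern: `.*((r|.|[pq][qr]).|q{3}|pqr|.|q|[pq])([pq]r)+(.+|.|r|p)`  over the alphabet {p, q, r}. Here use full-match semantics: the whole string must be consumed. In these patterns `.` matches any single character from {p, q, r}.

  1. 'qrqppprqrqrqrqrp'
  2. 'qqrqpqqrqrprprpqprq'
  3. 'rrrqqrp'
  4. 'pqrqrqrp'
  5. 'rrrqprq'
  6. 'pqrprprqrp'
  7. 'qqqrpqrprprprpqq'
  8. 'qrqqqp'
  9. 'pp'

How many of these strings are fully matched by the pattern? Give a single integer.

7

1 → match
2 → match
3. 'rrrqqrp' → match
4. 'pqrqrqrp' → match
5. 'rrrqprq' → match
6. 'pqrprprqrp' → match
7 → match
8. 'qrqqqp' → no match
9. 'pp' → no match
Total matched: 7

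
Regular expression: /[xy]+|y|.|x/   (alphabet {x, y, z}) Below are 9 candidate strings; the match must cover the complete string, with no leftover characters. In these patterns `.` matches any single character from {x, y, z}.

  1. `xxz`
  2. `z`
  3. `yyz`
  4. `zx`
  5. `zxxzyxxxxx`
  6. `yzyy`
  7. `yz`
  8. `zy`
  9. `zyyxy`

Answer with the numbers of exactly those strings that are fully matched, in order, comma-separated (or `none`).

2

1 → no match
2 → match
3 → no match
4 → no match
5 → no match
6 → no match
7 → no match
8 → no match
9 → no match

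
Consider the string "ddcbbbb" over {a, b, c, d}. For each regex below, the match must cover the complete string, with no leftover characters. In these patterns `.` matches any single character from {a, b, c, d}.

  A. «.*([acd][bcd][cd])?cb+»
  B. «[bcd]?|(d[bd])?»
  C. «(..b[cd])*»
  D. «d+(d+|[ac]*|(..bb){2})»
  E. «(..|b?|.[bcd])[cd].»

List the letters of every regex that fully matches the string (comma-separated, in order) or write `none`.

A → match
B → no match
C → no match
D → no match
E → no match

A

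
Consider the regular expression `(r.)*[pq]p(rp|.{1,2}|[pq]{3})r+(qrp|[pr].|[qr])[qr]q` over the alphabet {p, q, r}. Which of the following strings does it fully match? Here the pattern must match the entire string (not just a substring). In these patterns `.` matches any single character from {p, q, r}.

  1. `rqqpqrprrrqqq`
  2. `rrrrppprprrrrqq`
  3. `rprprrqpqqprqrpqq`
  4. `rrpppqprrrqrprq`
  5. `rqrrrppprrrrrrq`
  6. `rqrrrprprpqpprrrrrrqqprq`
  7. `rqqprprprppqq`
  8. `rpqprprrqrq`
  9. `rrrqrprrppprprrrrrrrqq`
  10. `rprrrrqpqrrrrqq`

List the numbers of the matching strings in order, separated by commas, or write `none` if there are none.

3, 4, 5, 8, 10

1 → no match
2 → no match
3 → match
4 → match
5 → match
6 → no match
7 → no match
8 → match
9 → no match
10 → match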